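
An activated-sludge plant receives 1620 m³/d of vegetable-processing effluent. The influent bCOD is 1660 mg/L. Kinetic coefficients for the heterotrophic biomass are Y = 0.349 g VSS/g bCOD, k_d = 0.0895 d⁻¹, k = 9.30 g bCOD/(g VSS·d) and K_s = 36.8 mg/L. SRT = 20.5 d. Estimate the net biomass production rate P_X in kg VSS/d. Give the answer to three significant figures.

For a completely mixed reactor with recycle the Lawrence–McCarty relation gives S = K_s·(1 + k_d·θ_c) / [θ_c·(Y·k − k_d) − 1] = 36.8 × (1 + 0.0895 × 20.5) / [20.5 × (0.349 × 9.30 − 0.0895) − 1] = 104.3 / 63.70 = 1.638 mg/L.
Y_obs = Y / (1 + k_d θ_c) = 0.349 / (1 + 0.0895 × 20.5) = 0.349 / 2.835 = 0.1231.
Substrate removed = Q·(S₀ − S) = 1620 m³/d × (1660 − 1.64) g/m³ = 2.69×10^6 g/d = 2687 kg/d.
Net biomass production P_X = Y_obs × Q·(S₀ − S) = 0.1231 × 2687 = 330.8 kg VSS/d.

P_X ≈ 331 kg VSS/d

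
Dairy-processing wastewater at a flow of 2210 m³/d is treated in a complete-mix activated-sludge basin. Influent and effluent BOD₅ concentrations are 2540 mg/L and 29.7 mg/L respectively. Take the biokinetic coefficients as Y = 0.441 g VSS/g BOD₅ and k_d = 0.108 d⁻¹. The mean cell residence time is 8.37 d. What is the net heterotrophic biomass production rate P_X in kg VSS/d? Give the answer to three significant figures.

Correct the yield for decay: Y_obs = Y/(1 + k_d θ_c) = 0.441 / (1 + 0.108 × 8.37) = 0.441 / 1.904 = 0.2316.
Substrate removed = Q·(S₀ − S) = 2210 m³/d × (2540 − 29.7) g/m³ = 5.55×10^6 g/d = 5548 kg/d.
P_X = Y_obs · Q(S₀ − S) = 0.2316 × 5548 = 1285 kg VSS/d.

P_X ≈ 1280 kg VSS/d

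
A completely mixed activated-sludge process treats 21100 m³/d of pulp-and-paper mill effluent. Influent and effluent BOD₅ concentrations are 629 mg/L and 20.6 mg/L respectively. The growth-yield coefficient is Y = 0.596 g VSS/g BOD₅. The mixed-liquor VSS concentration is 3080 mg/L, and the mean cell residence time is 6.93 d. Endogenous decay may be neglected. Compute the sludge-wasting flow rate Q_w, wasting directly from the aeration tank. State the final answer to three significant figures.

Q_w ≈ 2480 m³/d

With k_d = 0 the design equation reduces to V = Y Q (S₀−S) θ_c / X = 0.596 × 21100 × (629 − 20.6) × 6.93 / 3080 = 17215 m³.
For wasting at MLVSS concentration, Q_w = V/θ_c = 17215/6.93 = 2484 m³/d.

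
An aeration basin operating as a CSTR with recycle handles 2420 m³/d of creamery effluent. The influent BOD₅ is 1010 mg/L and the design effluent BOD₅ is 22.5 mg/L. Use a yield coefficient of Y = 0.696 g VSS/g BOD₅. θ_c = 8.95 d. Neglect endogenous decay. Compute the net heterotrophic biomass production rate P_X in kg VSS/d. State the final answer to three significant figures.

Since k_d ≈ 0, Y_obs = Y = 0.696 g VSS/g BOD₅.
Substrate removed = Q·(S₀ − S) = 2420 m³/d × (1010 − 22.5) g/m³ = 2.39×10^6 g/d = 2390 kg/d.
Biomass produced: P_X = Y_obs·Q·ΔS = 0.6960 × 2390 ≈ 1663 kg VSS/d.

P_X ≈ 1660 kg VSS/d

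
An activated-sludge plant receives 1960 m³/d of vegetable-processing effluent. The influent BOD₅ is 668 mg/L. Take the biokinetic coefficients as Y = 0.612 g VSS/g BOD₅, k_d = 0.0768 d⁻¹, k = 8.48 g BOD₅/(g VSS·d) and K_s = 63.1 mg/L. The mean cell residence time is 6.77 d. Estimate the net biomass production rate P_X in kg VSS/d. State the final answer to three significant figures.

Effluent substrate depends only on kinetics and SRT: S = K_s(1 + k_d θ_c) / [θ_c(Yk − k_d) − 1] = 63.1 × (1 + 0.0768 × 6.77) / [6.77 × (0.612 × 8.48 − 0.0768) − 1] = 95.91 / 33.61 = 2.853 mg/L.
The observed yield is Y_obs = Y/(1 + k_d·θ_c) = 0.612 / (1 + 0.0768 × 6.77) = 0.612 / 1.520 = 0.4026 g VSS per g BOD₅ removed.
ΔS = 668 − 2.85 = 665.1 mg/L, so the substrate removal rate is 1960 × 665.1/1000 = 1304 kg BOD₅/d.
P_X = Y_obs · Q(S₀ − S) = 0.4026 × 1304 = 524.9 kg VSS/d.

P_X ≈ 525 kg VSS/d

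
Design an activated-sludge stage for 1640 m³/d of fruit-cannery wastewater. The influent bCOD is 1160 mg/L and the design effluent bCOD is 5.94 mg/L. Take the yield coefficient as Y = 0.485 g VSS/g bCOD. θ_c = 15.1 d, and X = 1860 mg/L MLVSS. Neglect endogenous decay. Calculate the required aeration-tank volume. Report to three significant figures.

V·X = Y·Q·ΔS·θ_c gives V = 0.485 × 1640 × (1160 − 5.94) × 15.1 / 1860 = 7452 m³.

V ≈ 7450 m³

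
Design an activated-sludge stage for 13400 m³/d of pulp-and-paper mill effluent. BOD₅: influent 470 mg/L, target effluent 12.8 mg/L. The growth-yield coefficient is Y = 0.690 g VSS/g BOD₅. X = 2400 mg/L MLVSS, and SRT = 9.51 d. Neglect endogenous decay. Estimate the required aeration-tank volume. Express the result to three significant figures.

V ≈ 16800 m³

V·X = Y·Q·ΔS·θ_c gives V = 0.690 × 13400 × (470 − 12.8) × 9.51 / 2400 = 16751 m³.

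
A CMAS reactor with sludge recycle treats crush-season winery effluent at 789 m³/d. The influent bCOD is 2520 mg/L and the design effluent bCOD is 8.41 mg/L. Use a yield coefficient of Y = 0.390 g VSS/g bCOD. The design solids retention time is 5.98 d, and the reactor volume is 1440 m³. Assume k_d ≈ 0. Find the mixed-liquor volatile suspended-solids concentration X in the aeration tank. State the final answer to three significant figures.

X ≈ 3210 mg/L

Without decay, X = Y Q (S₀−S) θ_c / V = 0.390 × 789 × (2520 − 8.41) × 5.98 / 1440 = 3209 mg/L.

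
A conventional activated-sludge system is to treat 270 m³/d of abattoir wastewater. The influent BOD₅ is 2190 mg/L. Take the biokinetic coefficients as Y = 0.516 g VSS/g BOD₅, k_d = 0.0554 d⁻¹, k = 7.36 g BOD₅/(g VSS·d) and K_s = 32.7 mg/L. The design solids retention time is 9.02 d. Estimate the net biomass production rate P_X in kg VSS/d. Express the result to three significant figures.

P_X ≈ 203 kg VSS/d

From the Monod/SRT balance for a CMAS, S = K_s·(1+k_d θ_c)/[θ_c·(Y k − k_d) − 1] = 32.7 × (1 + 0.0554 × 9.02) / [9.02 × (0.516 × 7.36 − 0.0554) − 1] = 49.04 / 32.76 = 1.497 mg/L.
Observed yield with endogenous decay: Y_obs = Y / (1 + k_d·θ_c) = 0.516 / (1 + 0.0554 × 9.02) = 0.516 / 1.500 = 0.3441 g VSS/g BOD₅.
Substrate removed = Q·(S₀ − S) = 270 m³/d × (2190 − 1.50) g/m³ = 5.91×10^5 g/d = 590.9 kg/d.
Net biomass production P_X = Y_obs × Q·(S₀ − S) = 0.3441 × 590.9 = 203.3 kg VSS/d.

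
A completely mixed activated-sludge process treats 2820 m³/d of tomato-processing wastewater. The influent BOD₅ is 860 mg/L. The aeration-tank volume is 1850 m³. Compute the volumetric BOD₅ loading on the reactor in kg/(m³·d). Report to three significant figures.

Volumetric loading L_v = Q·S₀ / V = 2820 × 860 g/m³ / 1850 m³ = 1311 g/(m³·d) = 1.311 kg BOD₅/(m³·d).

L_v ≈ 1.31 kg BOD₅/(m³·d)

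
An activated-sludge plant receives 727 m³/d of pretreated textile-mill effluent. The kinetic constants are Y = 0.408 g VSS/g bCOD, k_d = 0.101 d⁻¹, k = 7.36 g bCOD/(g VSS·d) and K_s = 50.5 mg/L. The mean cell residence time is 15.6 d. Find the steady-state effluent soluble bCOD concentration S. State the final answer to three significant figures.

S ≈ 2.94 mg/L

Effluent substrate depends only on kinetics and SRT: S = K_s(1 + k_d θ_c) / [θ_c(Yk − k_d) − 1] = 50.5 × (1 + 0.101 × 15.6) / [15.6 × (0.408 × 7.36 − 0.101) − 1] = 130.1 / 44.27 = 2.938 mg/L.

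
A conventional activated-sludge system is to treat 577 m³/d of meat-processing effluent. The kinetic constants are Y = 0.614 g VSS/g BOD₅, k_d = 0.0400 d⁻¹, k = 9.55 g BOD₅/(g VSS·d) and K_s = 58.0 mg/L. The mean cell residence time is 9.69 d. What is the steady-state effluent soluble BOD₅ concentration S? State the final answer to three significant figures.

S ≈ 1.45 mg/L

For a completely mixed reactor with recycle the Lawrence–McCarty relation gives S = K_s·(1 + k_d·θ_c) / [θ_c·(Y·k − k_d) − 1] = 58.0 × (1 + 0.0400 × 9.69) / [9.69 × (0.614 × 9.55 − 0.0400) − 1] = 80.48 / 55.43 = 1.452 mg/L.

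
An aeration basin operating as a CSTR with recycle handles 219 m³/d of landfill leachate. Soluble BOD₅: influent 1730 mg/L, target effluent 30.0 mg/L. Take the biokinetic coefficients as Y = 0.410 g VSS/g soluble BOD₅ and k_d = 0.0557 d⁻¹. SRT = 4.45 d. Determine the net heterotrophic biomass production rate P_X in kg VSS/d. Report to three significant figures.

The observed yield is Y_obs = Y/(1 + k_d·θ_c) = 0.410 / (1 + 0.0557 × 4.45) = 0.410 / 1.248 = 0.3286 g VSS per g soluble BOD₅ removed.
Substrate removed = Q·(S₀ − S) = 219 m³/d × (1730 − 30.0) g/m³ = 3.72×10^5 g/d = 372.3 kg/d.
P_X = Y_obs · Q(S₀ − S) = 0.3286 × 372.3 = 122.3 kg VSS/d.

P_X ≈ 122 kg VSS/d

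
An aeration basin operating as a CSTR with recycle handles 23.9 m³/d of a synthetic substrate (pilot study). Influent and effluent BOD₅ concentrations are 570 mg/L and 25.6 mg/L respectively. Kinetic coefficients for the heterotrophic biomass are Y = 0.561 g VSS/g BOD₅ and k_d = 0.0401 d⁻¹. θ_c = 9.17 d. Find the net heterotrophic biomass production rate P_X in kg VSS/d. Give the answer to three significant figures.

P_X ≈ 5.34 kg VSS/d

Y_obs = Y / (1 + k_d θ_c) = 0.561 / (1 + 0.0401 × 9.17) = 0.561 / 1.368 = 0.4102.
Substrate removed = Q·(S₀ − S) = 23.9 m³/d × (570 − 25.6) g/m³ = 1.3×10^4 g/d = 13.01 kg/d.
Biomass produced: P_X = Y_obs·Q·ΔS = 0.4102 × 13.01 ≈ 5.337 kg VSS/d.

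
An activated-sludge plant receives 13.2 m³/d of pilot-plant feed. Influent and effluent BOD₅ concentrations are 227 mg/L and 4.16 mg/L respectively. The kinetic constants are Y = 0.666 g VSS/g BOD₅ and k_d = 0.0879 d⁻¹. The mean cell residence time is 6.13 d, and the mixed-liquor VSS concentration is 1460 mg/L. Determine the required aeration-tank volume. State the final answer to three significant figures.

V ≈ 5.35 m³

From the SRT design equation V = Y Q (S₀−S) θ_c / [X (1 + k_d θ_c)] = 0.666 × 13.2 × (227 − 4.16) × 6.13 / [1460 × (1 + 0.0879 × 6.13)] = 1.2×10^4 / 2247 = 5.345 m³.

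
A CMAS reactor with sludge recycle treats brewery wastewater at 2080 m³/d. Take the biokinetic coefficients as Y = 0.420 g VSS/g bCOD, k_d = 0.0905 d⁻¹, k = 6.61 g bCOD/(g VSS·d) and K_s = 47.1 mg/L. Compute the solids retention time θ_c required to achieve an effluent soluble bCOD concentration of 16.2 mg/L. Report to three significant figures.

At the target effluent, Y k S/(K_s+S) = 0.420×6.61×16.2/63.30 = 0.7105 d⁻¹.
θ_c = 1/(μ − k_d) = 1/(0.7105 − 0.0905) = 1/0.6200 = 1.613 d.

θ_c ≈ 1.61 d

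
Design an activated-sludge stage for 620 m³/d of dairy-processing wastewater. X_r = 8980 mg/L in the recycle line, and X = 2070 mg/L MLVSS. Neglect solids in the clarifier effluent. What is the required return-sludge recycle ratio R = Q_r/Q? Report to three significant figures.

Mass balance around the secondary clarifier (neglecting effluent solids): R = X / (X_r − X) = 2070 / (8980 − 2070) = 0.2996.

R ≈ 0.300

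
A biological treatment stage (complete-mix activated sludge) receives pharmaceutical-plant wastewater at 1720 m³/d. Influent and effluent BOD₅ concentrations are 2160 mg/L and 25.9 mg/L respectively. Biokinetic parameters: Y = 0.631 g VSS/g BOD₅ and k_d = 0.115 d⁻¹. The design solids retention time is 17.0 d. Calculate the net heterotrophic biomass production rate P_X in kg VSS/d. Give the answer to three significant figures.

Observed yield with endogenous decay: Y_obs = Y / (1 + k_d·θ_c) = 0.631 / (1 + 0.115 × 17.0) = 0.631 / 2.955 = 0.2135 g VSS/g BOD₅.
ΔS = 2160 − 25.9 = 2134 mg/L, so the substrate removal rate is 1720 × 2134/1000 = 3671 kg BOD₅/d.
So the net sludge growth is P_X = 0.2135 × 3671 = 783.8 kg VSS/d.

P_X ≈ 784 kg VSS/d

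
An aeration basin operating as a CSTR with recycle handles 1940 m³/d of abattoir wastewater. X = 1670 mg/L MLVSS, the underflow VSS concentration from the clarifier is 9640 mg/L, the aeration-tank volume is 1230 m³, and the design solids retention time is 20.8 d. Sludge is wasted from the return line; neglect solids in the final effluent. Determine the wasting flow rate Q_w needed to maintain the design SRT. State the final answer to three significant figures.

Q_w = (V·X)/(θ_c X_r) = 1230 × 1670 / (20.8 × 9640) = 10.24 m³/d.

Q_w ≈ 10.2 m³/d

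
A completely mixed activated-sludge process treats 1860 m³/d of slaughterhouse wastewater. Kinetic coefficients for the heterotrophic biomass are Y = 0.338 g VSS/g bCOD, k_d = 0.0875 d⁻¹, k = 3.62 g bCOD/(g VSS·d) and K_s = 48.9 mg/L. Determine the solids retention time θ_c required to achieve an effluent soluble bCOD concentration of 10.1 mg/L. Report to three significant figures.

From 1/θ_c = Y·k·S/(K_s + S) − k_d: Y·k·S/(K_s+S) = 0.338 × 3.62 × 10.1 / (48.9 + 10.1) = 0.2095 d⁻¹.
1/θ_c = 0.2095 − 0.0875 = 0.1220 d⁻¹, so θ_c = 8.200 d.

θ_c ≈ 8.20 d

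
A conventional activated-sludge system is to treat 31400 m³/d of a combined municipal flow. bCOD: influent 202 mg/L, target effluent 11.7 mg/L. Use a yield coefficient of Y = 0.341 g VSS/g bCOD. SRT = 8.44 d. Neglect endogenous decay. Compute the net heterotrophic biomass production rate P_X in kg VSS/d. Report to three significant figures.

P_X ≈ 2040 kg VSS/d

With endogenous decay neglected, the observed yield equals the true yield: Y_obs = Y = 0.341 g VSS/g bCOD.
Mass of bCOD removed per day: Q(S₀ − S) = 31400 × 190.3 g/m³ = 5975 kg/d.
Biomass produced: P_X = Y_obs·Q·ΔS = 0.3410 × 5975 ≈ 2038 kg VSS/d.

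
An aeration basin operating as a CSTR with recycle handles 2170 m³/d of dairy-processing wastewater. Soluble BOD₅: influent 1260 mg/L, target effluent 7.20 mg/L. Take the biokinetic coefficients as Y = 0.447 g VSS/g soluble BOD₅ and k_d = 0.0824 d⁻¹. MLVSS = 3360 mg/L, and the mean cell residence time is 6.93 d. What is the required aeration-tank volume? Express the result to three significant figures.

From the SRT design equation V = Y Q (S₀−S) θ_c / [X (1 + k_d θ_c)] = 0.447 × 2170 × (1260 − 7.20) × 6.93 / [3360 × (1 + 0.0824 × 6.93)] = 8.42×10^6 / 5279 = 1595 m³.

V ≈ 1600 m³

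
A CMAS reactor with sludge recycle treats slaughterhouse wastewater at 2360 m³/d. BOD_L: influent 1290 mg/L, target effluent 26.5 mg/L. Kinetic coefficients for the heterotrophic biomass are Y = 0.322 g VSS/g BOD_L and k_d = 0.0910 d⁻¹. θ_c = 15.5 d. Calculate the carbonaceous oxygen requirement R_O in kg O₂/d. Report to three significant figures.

R_O ≈ 2420 kg O₂/d

Y_obs = Y / (1 + k_d θ_c) = 0.322 / (1 + 0.0910 × 15.5) = 0.322 / 2.410 = 0.1336.
Mass of BOD_L removed per day: Q(S₀ − S) = 2360 × 1264 g/m³ = 2982 kg/d.
Biomass synthesised: P_X = Y_obs × 2982 = 398.3 kg VSS/d.
R_O = Q·(S₀ − S) − 1.42·P_X = 2982 − 1.42 × 398.3 = 2416 kg O₂/d.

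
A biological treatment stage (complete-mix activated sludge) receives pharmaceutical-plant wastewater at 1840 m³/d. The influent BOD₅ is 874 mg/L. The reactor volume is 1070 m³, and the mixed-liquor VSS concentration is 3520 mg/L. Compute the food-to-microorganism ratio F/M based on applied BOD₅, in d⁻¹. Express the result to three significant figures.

F/M ≈ 0.427 d⁻¹

Food-to-microorganism ratio F/M = Q S₀ / (V X) = 1840 × 874 / (1070 × 3520) = 0.4270 d⁻¹.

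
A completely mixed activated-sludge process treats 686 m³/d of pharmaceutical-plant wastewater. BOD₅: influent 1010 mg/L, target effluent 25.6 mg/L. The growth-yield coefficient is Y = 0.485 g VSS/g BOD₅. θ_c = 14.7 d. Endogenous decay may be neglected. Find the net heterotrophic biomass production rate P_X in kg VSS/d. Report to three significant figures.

P_X ≈ 328 kg VSS/d

No decay correction is needed, so Y_obs = Y = 0.485.
Q·(S₀ − S) = 686 × (1010 − 25.6) × 10⁻³ = 675.3 kg/d removed.
P_X = Y_obs · Q(S₀ − S) = 0.4850 × 675.3 = 327.5 kg VSS/d.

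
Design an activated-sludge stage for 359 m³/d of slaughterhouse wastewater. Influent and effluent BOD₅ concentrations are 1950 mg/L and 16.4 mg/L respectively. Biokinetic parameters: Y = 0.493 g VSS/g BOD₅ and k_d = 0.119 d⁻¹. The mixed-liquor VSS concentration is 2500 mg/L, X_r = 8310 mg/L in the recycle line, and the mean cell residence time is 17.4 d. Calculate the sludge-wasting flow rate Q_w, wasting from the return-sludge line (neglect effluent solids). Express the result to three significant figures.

Q_w ≈ 13.4 m³/d

Rearranging the biomass balance for a CMAS with decay, V = Y·Q·ΔS·θ_c / [X·(1+k_d θ_c)] = 0.493 × 359 × (1950 − 16.4) × 17.4 / [2500 × (1 + 0.119 × 17.4)] = 5.95×10^6 / 7676 = 775.7 m³.
Q_w = (V·X)/(θ_c X_r) = 775.7 × 2500 / (17.4 × 8310) = 13.41 m³/d.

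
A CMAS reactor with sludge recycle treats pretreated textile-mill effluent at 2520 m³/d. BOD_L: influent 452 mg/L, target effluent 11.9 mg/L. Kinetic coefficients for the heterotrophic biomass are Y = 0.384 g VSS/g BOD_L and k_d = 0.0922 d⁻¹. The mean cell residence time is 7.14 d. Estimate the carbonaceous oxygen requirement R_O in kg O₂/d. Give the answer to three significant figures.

Y_obs = Y / (1 + k_d θ_c) = 0.384 / (1 + 0.0922 × 7.14) = 0.384 / 1.658 = 0.2316.
Mass of BOD_L removed per day: Q(S₀ − S) = 2520 × 440.1 g/m³ = 1109 kg/d.
Net sludge production P_X = 0.2316 × 1109 = 256.8 kg VSS/d.
R_O = Q·(S₀ − S) − 1.42·P_X = 1109 − 1.42 × 256.8 = 744.4 kg O₂/d.

R_O ≈ 744 kg O₂/d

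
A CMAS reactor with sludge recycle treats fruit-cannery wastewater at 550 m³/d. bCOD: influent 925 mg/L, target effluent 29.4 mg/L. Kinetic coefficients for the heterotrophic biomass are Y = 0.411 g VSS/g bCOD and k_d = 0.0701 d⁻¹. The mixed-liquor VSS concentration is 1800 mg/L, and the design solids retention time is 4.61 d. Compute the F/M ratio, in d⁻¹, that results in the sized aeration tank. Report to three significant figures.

From the SRT design equation V = Y Q (S₀−S) θ_c / [X (1 + k_d θ_c)] = 0.411 × 550 × (925 − 29.4) × 4.61 / [1800 × (1 + 0.0701 × 4.61)] = 9.33×10^5 / 2382 = 391.9 m³.
Food-to-microorganism ratio F/M = Q S₀ / (V X) = 550 × 925 / (391.9 × 1800) = 0.7213 d⁻¹.

F/M ≈ 0.721 d⁻¹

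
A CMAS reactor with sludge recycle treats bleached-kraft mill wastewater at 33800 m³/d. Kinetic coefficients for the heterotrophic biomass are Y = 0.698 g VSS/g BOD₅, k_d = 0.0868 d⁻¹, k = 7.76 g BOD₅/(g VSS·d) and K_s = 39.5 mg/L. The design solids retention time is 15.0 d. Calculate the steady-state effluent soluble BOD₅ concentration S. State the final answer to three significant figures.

For a completely mixed reactor with recycle the Lawrence–McCarty relation gives S = K_s·(1 + k_d·θ_c) / [θ_c·(Y·k − k_d) − 1] = 39.5 × (1 + 0.0868 × 15.0) / [15.0 × (0.698 × 7.76 − 0.0868) − 1] = 90.93 / 78.95 = 1.152 mg/L.

S ≈ 1.15 mg/L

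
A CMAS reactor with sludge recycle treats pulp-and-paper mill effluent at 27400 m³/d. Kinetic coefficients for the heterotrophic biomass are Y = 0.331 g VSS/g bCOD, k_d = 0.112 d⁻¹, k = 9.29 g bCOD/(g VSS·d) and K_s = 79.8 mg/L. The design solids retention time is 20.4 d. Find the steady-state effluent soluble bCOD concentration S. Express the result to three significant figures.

From the Monod/SRT balance for a CMAS, S = K_s·(1+k_d θ_c)/[θ_c·(Y k − k_d) − 1] = 79.8 × (1 + 0.112 × 20.4) / [20.4 × (0.331 × 9.29 − 0.112) − 1] = 262.1 / 59.44 = 4.410 mg/L.

S ≈ 4.41 mg/L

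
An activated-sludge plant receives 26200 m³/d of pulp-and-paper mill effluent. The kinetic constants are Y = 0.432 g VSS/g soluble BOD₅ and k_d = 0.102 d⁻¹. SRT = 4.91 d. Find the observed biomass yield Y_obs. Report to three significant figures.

Y_obs = Y / (1 + k_d θ_c) = 0.432 / (1 + 0.102 × 4.91) = 0.432 / 1.501 = 0.2878.

Y_obs ≈ 0.288 g VSS/g soluble BOD₅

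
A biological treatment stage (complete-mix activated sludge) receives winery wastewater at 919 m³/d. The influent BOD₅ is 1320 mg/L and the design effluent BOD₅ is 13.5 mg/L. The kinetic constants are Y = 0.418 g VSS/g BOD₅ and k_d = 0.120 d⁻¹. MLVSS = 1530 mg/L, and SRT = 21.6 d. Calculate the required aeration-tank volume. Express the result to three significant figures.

From the SRT design equation V = Y Q (S₀−S) θ_c / [X (1 + k_d θ_c)] = 0.418 × 919 × (1320 − 13.5) × 21.6 / [1530 × (1 + 0.120 × 21.6)] = 1.08×10^7 / 5496 = 1973 m³.

V ≈ 1970 m³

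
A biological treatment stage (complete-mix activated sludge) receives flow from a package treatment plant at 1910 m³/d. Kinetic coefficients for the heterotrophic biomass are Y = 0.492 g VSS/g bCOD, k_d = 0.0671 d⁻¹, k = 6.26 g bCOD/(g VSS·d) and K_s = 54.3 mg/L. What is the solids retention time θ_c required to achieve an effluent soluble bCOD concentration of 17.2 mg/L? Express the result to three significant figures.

θ_c ≈ 1.48 d

From 1/θ_c = Y·k·S/(K_s + S) − k_d: Y·k·S/(K_s+S) = 0.492 × 6.26 × 17.2 / (54.3 + 17.2) = 0.7409 d⁻¹.
Then 1/θ_c = μ − k_d = 0.7409 − 0.0671 = 0.6738 d⁻¹, giving θ_c = 1.484 d.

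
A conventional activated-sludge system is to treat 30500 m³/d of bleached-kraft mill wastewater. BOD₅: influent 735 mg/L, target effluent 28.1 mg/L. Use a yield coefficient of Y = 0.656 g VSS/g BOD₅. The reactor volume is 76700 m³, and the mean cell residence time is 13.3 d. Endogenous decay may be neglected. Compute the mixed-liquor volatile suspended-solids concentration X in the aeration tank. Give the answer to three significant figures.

X ≈ 2450 mg/L

From V·X = Y·Q·(S₀ − S)·θ_c (decay neglected): X = 0.656 × 30500 × (735 − 28.1) × 13.3 / 76700 = 2453 mg/L.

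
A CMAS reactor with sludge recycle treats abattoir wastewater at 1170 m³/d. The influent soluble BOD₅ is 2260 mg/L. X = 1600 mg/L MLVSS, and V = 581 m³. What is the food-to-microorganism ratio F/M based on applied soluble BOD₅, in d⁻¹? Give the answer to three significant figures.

F/M ≈ 2.84 d⁻¹

F/M = applied load / biomass = Q·S₀/(V·X) = 1170 × 2260 / (581.0 × 1600) = 2.844 d⁻¹.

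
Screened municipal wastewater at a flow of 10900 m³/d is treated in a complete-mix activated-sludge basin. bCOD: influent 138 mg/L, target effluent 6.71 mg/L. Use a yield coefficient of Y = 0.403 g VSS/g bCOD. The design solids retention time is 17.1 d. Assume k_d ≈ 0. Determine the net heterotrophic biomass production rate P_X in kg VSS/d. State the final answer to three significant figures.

With endogenous decay neglected, the observed yield equals the true yield: Y_obs = Y = 0.403 g VSS/g bCOD.
ΔS = 138 − 6.71 = 131.3 mg/L, so the substrate removal rate is 10900 × 131.3/1000 = 1431 kg bCOD/d.
Biomass produced: P_X = Y_obs·Q·ΔS = 0.4030 × 1431 ≈ 576.7 kg VSS/d.

P_X ≈ 577 kg VSS/d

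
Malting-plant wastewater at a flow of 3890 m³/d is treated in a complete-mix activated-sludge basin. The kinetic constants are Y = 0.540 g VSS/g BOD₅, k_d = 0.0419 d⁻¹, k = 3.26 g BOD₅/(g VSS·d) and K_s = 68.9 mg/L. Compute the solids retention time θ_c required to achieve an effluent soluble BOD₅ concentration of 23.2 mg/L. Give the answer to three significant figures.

θ_c ≈ 2.49 d

Specific growth rate at S = 23.2 mg/L: μ = YkS/(K_s+S) = 0.540·3.26·23.2/(68.9+23.2) = 0.4434 d⁻¹.
Then 1/θ_c = μ − k_d = 0.4434 − 0.0419 = 0.4015 d⁻¹, giving θ_c = 2.490 d.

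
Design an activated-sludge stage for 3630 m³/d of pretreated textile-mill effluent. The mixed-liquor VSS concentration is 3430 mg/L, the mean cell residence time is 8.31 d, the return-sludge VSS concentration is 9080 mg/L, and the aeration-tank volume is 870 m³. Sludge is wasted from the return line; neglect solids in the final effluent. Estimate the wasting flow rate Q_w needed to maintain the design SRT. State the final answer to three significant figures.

Q_w ≈ 39.5 m³/d

θ_c = V·X/(Q_w·X_r) when wasting from the recycle, so Q_w = V·X/(θ_c·X_r) = 870.0 × 3430 / (8.31 × 9080) = 39.55 m³/d.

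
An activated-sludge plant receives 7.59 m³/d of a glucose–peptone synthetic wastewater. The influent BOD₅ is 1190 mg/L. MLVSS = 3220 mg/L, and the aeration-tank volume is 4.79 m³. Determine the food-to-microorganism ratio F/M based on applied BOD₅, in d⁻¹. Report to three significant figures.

F/M = Q·S₀ / (V·X) = 7.59 × 1190 / (4.790 × 3220) = 0.5856 g BOD₅·(g VSS·d)⁻¹.

F/M ≈ 0.586 d⁻¹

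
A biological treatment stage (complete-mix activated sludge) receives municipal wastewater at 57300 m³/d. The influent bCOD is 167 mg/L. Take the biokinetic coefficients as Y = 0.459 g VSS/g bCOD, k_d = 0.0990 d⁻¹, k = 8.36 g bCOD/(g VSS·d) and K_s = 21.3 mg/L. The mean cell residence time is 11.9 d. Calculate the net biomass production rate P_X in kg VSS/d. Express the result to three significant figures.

From the Monod/SRT balance for a CMAS, S = K_s·(1+k_d θ_c)/[θ_c·(Y k − k_d) − 1] = 21.3 × (1 + 0.0990 × 11.9) / [11.9 × (0.459 × 8.36 − 0.0990) − 1] = 46.39 / 43.49 = 1.067 mg/L.
Correct the yield for decay: Y_obs = Y/(1 + k_d θ_c) = 0.459 / (1 + 0.0990 × 11.9) = 0.459 / 2.178 = 0.2107.
Q·(S₀ − S) = 57300 × (167 − 1.07) × 10⁻³ = 9508 kg/d removed.
Net biomass production P_X = Y_obs × Q·(S₀ − S) = 0.2107 × 9508 = 2004 kg VSS/d.

P_X ≈ 2000 kg VSS/d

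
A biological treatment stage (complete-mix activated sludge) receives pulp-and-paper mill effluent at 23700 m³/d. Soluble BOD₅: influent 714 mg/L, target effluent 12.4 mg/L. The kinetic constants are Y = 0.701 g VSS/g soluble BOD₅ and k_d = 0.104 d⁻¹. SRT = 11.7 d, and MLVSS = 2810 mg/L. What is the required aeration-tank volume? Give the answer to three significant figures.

Rearranging the biomass balance for a CMAS with decay, V = Y·Q·ΔS·θ_c / [X·(1+k_d θ_c)] = 0.701 × 23700 × (714 − 12.4) × 11.7 / [2810 × (1 + 0.104 × 11.7)] = 1.36×10^8 / 6229 = 21893 m³.

V ≈ 21900 m³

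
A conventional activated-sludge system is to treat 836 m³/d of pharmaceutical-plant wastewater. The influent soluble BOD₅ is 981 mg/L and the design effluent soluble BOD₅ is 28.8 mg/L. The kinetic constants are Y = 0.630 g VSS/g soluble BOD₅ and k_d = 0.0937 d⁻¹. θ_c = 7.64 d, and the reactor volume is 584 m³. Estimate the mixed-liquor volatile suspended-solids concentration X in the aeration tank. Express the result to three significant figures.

Solving the biomass balance for X: X = Y Q (S₀−S) θ_c / [V (1+k_d θ_c)] = 0.630 × 836 × (981 − 28.8) × 7.64 / [584 × (1 + 0.0937 × 7.64)] = 3824 mg/L.

X ≈ 3820 mg/L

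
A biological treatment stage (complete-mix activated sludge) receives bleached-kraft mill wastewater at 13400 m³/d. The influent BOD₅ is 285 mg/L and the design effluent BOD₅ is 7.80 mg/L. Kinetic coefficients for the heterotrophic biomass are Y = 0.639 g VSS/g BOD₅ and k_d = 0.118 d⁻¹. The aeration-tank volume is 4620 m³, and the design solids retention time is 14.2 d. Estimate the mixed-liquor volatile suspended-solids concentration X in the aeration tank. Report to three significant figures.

X = Y·Q·ΔS·θ_c / [V·(1 + k_d θ_c)] = 0.639 × 13400 × (285 − 7.80) × 14.2 / [4620 × (1 + 0.118 × 14.2)] = 2727 mg/L.

X ≈ 2730 mg/L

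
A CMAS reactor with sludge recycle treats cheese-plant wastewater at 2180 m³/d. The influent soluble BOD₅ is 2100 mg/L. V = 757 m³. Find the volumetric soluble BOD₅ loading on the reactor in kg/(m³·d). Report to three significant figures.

Volumetric loading L_v = Q·S₀ / V = 2180 × 2100 g/m³ / 757.0 m³ = 6048 g/(m³·d) = 6.048 kg soluble BOD₅/(m³·d).

L_v ≈ 6.05 kg soluble BOD₅/(m³·d)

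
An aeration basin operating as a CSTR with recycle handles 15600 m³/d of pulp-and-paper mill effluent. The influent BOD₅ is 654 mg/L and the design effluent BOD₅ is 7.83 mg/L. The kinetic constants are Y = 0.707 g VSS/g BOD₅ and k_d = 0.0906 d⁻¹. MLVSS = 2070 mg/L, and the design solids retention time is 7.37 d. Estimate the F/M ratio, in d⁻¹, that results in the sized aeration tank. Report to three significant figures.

Rearranging the biomass balance for a CMAS with decay, V = Y·Q·ΔS·θ_c / [X·(1+k_d θ_c)] = 0.707 × 15600 × (654 − 7.83) × 7.37 / [2070 × (1 + 0.0906 × 7.37)] = 5.25×10^7 / 3452 = 15215 m³.
F/M = Q·S₀ / (V·X) = 15600 × 654 / (15215 × 2070) = 0.3239 g BOD₅·(g VSS·d)⁻¹.

F/M ≈ 0.324 d⁻¹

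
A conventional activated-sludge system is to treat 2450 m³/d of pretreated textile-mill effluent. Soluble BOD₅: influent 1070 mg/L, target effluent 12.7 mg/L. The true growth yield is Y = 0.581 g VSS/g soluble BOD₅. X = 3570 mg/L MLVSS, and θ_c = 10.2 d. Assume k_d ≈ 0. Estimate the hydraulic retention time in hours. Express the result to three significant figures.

With k_d = 0 the design equation reduces to V = Y Q (S₀−S) θ_c / X = 0.581 × 2450 × (1070 − 12.7) × 10.2 / 3570 = 4300 m³.
HRT = V/Q = 4300 m³ / 2450 m³·d⁻¹ = 1.755 d × 24 = 42.12 h.

τ ≈ 42.1 h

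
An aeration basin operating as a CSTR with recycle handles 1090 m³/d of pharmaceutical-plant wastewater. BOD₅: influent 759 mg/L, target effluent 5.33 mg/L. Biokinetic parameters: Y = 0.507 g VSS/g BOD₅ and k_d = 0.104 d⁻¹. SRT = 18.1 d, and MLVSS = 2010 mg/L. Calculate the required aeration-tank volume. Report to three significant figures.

From the SRT design equation V = Y Q (S₀−S) θ_c / [X (1 + k_d θ_c)] = 0.507 × 1090 × (759 − 5.33) × 18.1 / [2010 × (1 + 0.104 × 18.1)] = 7.54×10^6 / 5794 = 1301 m³.

V ≈ 1300 m³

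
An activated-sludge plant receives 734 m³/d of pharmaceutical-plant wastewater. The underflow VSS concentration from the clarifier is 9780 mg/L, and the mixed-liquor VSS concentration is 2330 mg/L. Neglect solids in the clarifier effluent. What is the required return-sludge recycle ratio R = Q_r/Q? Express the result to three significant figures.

R ≈ 0.313

Mass balance around the secondary clarifier (neglecting effluent solids): R = X / (X_r − X) = 2330 / (9780 − 2330) = 0.3128.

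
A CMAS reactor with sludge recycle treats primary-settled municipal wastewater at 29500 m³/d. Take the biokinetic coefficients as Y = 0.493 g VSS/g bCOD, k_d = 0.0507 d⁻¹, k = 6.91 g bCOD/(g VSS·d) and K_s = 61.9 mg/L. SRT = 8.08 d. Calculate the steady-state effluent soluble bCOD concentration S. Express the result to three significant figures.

For a completely mixed reactor with recycle the Lawrence–McCarty relation gives S = K_s·(1 + k_d·θ_c) / [θ_c·(Y·k − k_d) − 1] = 61.9 × (1 + 0.0507 × 8.08) / [8.08 × (0.493 × 6.91 − 0.0507) − 1] = 87.26 / 26.12 = 3.341 mg/L.

S ≈ 3.34 mg/L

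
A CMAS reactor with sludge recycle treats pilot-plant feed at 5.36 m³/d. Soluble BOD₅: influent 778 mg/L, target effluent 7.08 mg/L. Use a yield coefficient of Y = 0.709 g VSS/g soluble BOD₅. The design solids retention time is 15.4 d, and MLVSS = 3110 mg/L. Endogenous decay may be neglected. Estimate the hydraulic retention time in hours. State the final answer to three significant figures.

V·X = Y·Q·ΔS·θ_c gives V = 0.709 × 5.36 × (778 − 7.08) × 15.4 / 3110 = 14.51 m³.
τ = V/Q = 14.51/5.36 = 2.707 d, or 64.96 h.

τ ≈ 65.0 h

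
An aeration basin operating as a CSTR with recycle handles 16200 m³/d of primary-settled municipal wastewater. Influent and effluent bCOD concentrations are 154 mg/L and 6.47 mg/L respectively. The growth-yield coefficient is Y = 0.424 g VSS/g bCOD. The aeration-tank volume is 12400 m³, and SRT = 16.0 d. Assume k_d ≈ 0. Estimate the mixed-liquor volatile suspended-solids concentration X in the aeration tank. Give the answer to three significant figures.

X = Y·Q·ΔS·θ_c / V = 0.424 × 16200 × (154 − 6.47) × 16.0 / 12400 = 1308 mg/L.

X ≈ 1310 mg/L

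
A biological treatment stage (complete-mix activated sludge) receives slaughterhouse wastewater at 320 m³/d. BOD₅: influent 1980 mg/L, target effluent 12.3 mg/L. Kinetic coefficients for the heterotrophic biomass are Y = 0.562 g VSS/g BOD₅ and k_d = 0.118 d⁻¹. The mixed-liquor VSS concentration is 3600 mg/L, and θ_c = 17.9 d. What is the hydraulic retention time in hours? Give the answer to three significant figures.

Steady-state biomass mass balance: V·X·(1 + k_d·θ_c) = Y·Q·(S₀ − S)·θ_c, so V = 0.562 × 320 × (1980 − 12.3) × 17.9 / [3600 × (1 + 0.118 × 17.9)] = 6.33×10^6 / 11204 = 565.4 m³.
τ = V/Q = 565.4/320 = 1.767 d, or 42.40 h.

τ ≈ 42.4 h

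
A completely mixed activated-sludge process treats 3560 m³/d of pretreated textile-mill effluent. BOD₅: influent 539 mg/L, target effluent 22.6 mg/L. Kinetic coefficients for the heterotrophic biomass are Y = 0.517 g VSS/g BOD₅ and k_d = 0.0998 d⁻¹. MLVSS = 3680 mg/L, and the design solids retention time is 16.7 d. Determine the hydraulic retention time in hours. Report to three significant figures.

Rearranging the biomass balance for a CMAS with decay, V = Y·Q·ΔS·θ_c / [X·(1+k_d θ_c)] = 0.517 × 3560 × (539 − 22.6) × 16.7 / [3680 × (1 + 0.0998 × 16.7)] = 1.59×10^7 / 9813 = 1617 m³.
τ = V/Q = 1617/3560 = 0.4543 d, or 10.90 h.

τ ≈ 10.9 h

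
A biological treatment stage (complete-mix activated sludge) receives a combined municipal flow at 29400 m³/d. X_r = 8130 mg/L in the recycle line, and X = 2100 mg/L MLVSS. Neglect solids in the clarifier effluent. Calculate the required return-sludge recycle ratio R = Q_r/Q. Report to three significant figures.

Solids balance on the clarifier gives (1+R)X = R·X_r, so R = X/(X_r − X) = 2100 / (8130 − 2100) = 0.3483.

R ≈ 0.348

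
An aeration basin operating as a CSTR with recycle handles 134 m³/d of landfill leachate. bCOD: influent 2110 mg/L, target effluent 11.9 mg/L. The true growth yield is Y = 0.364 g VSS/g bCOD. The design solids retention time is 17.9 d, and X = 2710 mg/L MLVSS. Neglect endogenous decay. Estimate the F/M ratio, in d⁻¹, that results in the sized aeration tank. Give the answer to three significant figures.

F/M ≈ 0.154 d⁻¹

Biomass mass balance (decay neglected): V·X = Y·Q·(S₀ − S)·θ_c, so V = 0.364 × 134 × (2110 − 11.9) × 17.9 / 2710 = 676.0 m³.
F/M = Q·S₀ / (V·X) = 134 × 2110 / (676.0 × 2710) = 0.1543 g bCOD·(g VSS·d)⁻¹.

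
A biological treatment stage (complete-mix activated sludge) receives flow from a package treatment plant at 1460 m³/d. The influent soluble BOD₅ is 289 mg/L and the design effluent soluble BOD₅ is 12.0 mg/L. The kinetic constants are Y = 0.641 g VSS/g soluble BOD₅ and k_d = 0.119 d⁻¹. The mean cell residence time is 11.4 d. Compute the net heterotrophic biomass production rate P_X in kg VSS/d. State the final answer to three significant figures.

Observed yield with endogenous decay: Y_obs = Y / (1 + k_d·θ_c) = 0.641 / (1 + 0.119 × 11.4) = 0.641 / 2.357 = 0.2720 g VSS/g soluble BOD₅.
ΔS = 289 − 12.0 = 277.0 mg/L, so the substrate removal rate is 1460 × 277.0/1000 = 404.4 kg soluble BOD₅/d.
Net biomass production P_X = Y_obs × Q·(S₀ − S) = 0.2720 × 404.4 = 110.0 kg VSS/d.

P_X ≈ 110 kg VSS/d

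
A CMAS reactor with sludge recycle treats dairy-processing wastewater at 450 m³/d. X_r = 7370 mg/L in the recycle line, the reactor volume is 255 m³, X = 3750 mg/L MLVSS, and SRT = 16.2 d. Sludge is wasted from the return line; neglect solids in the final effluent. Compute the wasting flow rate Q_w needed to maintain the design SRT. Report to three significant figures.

θ_c = V·X/(Q_w·X_r) when wasting from the recycle, so Q_w = V·X/(θ_c·X_r) = 255.0 × 3750 / (16.2 × 7370) = 8.009 m³/d.

Q_w ≈ 8.01 m³/d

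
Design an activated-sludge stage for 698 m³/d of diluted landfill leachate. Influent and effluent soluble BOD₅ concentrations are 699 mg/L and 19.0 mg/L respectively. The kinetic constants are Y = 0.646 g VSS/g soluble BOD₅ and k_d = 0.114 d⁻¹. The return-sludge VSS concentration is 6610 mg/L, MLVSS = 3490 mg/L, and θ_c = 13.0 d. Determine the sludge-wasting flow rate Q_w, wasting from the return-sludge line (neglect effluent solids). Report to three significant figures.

Q_w ≈ 18.7 m³/d

Steady-state biomass mass balance: V·X·(1 + k_d·θ_c) = Y·Q·(S₀ − S)·θ_c, so V = 0.646 × 698 × (699 − 19.0) × 13.0 / [3490 × (1 + 0.114 × 13.0)] = 3.99×10^6 / 8662 = 460.2 m³.
Wasting from the return line (neglecting effluent solids): Q_w = V·X / (θ_c·X_r) = 460.2 × 3490 / (13.0 × 6610) = 18.69 m³/d.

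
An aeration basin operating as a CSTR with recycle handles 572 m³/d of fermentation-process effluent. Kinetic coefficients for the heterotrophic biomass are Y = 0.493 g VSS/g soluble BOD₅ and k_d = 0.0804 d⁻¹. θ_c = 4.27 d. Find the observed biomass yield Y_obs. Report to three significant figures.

Correct the yield for decay: Y_obs = Y/(1 + k_d θ_c) = 0.493 / (1 + 0.0804 × 4.27) = 0.493 / 1.343 = 0.3670.

Y_obs ≈ 0.367 g VSS/g soluble BOD₅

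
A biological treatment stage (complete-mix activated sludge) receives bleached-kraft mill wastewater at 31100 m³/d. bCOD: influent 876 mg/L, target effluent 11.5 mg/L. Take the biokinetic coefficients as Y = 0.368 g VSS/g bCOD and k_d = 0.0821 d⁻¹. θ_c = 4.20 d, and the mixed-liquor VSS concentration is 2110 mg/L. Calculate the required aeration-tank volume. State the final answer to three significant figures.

V ≈ 14600 m³

From the SRT design equation V = Y Q (S₀−S) θ_c / [X (1 + k_d θ_c)] = 0.368 × 31100 × (876 − 11.5) × 4.20 / [2110 × (1 + 0.0821 × 4.20)] = 4.16×10^7 / 2838 = 14645 m³.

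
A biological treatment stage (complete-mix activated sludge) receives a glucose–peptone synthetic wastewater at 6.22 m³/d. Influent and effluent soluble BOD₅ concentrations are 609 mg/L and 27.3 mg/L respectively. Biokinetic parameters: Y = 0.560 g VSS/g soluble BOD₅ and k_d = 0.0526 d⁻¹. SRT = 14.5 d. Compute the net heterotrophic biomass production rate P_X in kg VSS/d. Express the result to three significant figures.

Correct the yield for decay: Y_obs = Y/(1 + k_d θ_c) = 0.560 / (1 + 0.0526 × 14.5) = 0.560 / 1.763 = 0.3177.
Q·(S₀ − S) = 6.22 × (609 − 27.3) × 10⁻³ = 3.618 kg/d removed.
P_X = Y_obs · Q(S₀ − S) = 0.3177 × 3.618 = 1.149 kg VSS/d.

P_X ≈ 1.15 kg VSS/d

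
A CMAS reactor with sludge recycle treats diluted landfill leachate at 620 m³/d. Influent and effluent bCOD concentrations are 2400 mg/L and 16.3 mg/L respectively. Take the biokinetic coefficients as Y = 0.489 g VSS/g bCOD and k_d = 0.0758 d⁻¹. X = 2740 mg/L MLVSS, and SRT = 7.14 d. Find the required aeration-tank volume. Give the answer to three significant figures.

V ≈ 1220 m³

From the SRT design equation V = Y Q (S₀−S) θ_c / [X (1 + k_d θ_c)] = 0.489 × 620 × (2400 − 16.3) × 7.14 / [2740 × (1 + 0.0758 × 7.14)] = 5.16×10^6 / 4223 = 1222 m³.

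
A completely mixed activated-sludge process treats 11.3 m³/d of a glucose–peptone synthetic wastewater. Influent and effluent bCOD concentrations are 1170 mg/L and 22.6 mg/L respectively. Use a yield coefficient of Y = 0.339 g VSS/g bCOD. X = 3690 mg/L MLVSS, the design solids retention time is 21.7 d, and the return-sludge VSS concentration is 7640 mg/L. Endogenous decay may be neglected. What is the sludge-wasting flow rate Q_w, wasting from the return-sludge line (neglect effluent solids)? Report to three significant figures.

Q_w ≈ 0.575 m³/d

Biomass mass balance (decay neglected): V·X = Y·Q·(S₀ − S)·θ_c, so V = 0.339 × 11.3 × (1170 − 22.6) × 21.7 / 3690 = 25.85 m³.
θ_c = V·X/(Q_w·X_r) when wasting from the recycle, so Q_w = V·X/(θ_c·X_r) = 25.85 × 3690 / (21.7 × 7640) = 0.5753 m³/d.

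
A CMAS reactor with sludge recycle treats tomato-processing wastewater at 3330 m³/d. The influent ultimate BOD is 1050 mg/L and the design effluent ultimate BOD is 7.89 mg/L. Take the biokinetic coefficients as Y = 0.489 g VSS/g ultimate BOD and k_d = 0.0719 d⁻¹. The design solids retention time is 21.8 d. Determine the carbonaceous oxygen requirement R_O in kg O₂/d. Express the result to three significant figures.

R_O ≈ 2530 kg O₂/d

The observed yield is Y_obs = Y/(1 + k_d·θ_c) = 0.489 / (1 + 0.0719 × 21.8) = 0.489 / 2.567 = 0.1905 g VSS per g ultimate BOD removed.
Mass of ultimate BOD removed per day: Q(S₀ − S) = 3330 × 1042 g/m³ = 3470 kg/d.
Biomass synthesised: P_X = Y_obs × 3470 = 661.0 kg VSS/d.
R_O = Q·ΔS − 1.42 P_X = 3470 − 938.6 = 2532 kg O₂/d.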